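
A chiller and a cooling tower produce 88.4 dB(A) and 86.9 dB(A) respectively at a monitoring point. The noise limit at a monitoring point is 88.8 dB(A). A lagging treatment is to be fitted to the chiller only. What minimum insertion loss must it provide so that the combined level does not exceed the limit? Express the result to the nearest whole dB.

4 dB

Fixed contribution from the other source: Σ 10^(L/10) = 10^(86.9/10) = 4.898e+08 (86.90 dB(A)).
The limit corresponds to 10^(88.8/10) = 7.586e+08; subtracting the fixed part leaves 2.688e+08 for the chiller, i.e. 84.29 dB(A).
Required insertion loss = 88.4 − 84.29 = 4.11 dB.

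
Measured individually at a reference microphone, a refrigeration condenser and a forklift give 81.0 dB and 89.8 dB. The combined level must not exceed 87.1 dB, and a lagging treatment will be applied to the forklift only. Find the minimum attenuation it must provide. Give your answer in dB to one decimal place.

3.9 dB

Everything except the forklift sums to 10^(81.0/10) = 1.259e+08 in linear terms, 81.00 dB.
To meet 87.1 dB overall, the treated forklift may contribute at most 10^(87.1/10) − 1.259e+08 = 3.870e+08, i.e. 85.88 dB.
So the forklift must be reduced from 89.8 to 85.88 dB: IL = 3.92 dB.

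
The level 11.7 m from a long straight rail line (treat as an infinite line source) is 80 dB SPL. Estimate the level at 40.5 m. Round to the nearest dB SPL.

75 dB SPL

Cylindrical spreading from a line source gives a 10·log₁₀(r₂/r₁) drop.
L₂ = 80 − 10·log₁₀(40.5/11.7) = 80 − 5.393 = 74.61 dB SPL.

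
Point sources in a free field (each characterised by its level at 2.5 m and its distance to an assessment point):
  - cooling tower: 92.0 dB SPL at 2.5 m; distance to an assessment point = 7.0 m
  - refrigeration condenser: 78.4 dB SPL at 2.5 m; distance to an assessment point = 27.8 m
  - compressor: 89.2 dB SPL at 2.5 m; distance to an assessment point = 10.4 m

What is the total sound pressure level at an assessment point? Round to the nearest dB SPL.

First find each source's level at the receiver (point-source: −20·log₁₀(r/r_ref)), then combine on an intensity basis.
cooling tower: 92.0 − 20·log₁₀(7.0/2.5) = 92.0 − 8.94 = 83.06 dB SPL.
refrigeration condenser: 78.4 − 20·log₁₀(27.8/2.5) = 78.4 − 20.92 = 57.48 dB SPL.
compressor: 89.2 − 20·log₁₀(10.4/2.5) = 89.2 − 12.38 = 76.82 dB SPL.
Σ 10^(L/10) = 2.508e+08 → L_total = 10·log₁₀(2.508e+08) = 83.99 dB SPL.

84 dB SPL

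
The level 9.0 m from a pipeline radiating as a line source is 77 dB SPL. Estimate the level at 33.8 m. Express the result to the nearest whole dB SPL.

For a line source, L₂ = L₁ − 10·log₁₀(r₂/r₁).
L₂ = 77 − 10·log₁₀(33.8/9.0) = 77 − 5.747 = 71.25 dB SPL.

71 dB SPL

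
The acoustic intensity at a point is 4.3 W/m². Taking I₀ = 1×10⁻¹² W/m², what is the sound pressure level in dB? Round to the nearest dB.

L = 10·log₁₀(I/I₀) = 10·log₁₀(4.3/10⁻¹²) = 10·log₁₀(4.3×10^12).
L = 10·(0.6335 + 12) = 126.33 dB.

126 dB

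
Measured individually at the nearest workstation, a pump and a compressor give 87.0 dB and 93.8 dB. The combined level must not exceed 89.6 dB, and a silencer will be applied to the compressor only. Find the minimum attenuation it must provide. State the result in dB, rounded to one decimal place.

7.7 dB

Everything except the compressor sums to 10^(87.0/10) = 5.012e+08 in linear terms, 87.00 dB.
To meet 89.6 dB overall, the treated compressor may contribute at most 10^(89.6/10) − 5.012e+08 = 4.108e+08, i.e. 86.14 dB.
Required insertion loss = 93.8 − 86.14 = 7.66 dB.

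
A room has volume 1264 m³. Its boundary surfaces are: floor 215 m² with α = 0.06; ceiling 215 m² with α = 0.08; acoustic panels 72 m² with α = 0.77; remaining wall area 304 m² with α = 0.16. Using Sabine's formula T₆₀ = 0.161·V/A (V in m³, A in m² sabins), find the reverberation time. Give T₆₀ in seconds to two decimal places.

1.52 s

A = Σ Sᵢαᵢ = 215·0.06 + 215·0.08 + 72·0.77 + 304·0.16 = 134.18 m².
T₆₀ = 0.161·V/A = 0.161·1264/134.18 = 1.517 s.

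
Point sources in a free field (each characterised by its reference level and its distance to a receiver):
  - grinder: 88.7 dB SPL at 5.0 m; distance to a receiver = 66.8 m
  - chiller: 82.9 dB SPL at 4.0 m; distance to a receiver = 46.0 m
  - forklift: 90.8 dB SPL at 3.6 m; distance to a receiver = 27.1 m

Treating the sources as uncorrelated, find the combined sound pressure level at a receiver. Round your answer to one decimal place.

Apply inverse-square spreading to bring every level to the receiver, then sum 10^(L/10).
grinder: 88.7 − 20·log₁₀(66.8/5.0) = 88.7 − 22.52 = 66.18 dB SPL.
chiller: 82.9 − 20·log₁₀(46.0/4.0) = 82.9 − 21.21 = 61.69 dB SPL.
forklift: 90.8 − 20·log₁₀(27.1/3.6) = 90.8 − 17.53 = 73.27 dB SPL.
Σ 10^(L/10) = 2.684e+07 → L_total = 10·log₁₀(2.684e+07) = 74.29 dB SPL.

74.3 dB SPL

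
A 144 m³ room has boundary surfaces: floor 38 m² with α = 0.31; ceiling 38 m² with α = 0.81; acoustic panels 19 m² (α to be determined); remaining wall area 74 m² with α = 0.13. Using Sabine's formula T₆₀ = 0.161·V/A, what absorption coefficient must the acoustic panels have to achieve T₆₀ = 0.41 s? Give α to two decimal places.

From T₆₀ = 0.161·V/A, the target T₆₀ = 0.41 s needs A = 0.161·144/0.41 = 56.55 m².
Absorption from the other surfaces = 38·0.31 + 38·0.81 + 74·0.13 = 52.18 m², so the acoustic panels must supply 4.37 m² over 19 m².
α = 4.37/19 = 0.230.

0.23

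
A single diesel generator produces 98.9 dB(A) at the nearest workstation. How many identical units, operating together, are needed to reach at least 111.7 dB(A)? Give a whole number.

20

The shortfall is 111.7 − 98.9 = 12.8 dB, and N units add 10·log₁₀ N, so need 10·log₁₀ N ≥ 12.8.
N ≥ 10^(12.8/10) = 19.055, so N = 20.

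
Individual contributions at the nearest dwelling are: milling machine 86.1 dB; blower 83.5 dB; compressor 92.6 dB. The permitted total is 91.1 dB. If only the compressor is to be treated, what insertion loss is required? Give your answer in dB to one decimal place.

Everything except the compressor sums to 10^(86.1/10) + 10^(83.5/10) = 6.313e+08 in linear terms, 88.00 dB.
To meet 91.1 dB overall, the treated compressor may contribute at most 10^(91.1/10) − 6.313e+08 = 6.570e+08, i.e. 88.18 dB.
So the compressor must be reduced from 92.6 to 88.18 dB: IL = 4.42 dB.

4.4 dB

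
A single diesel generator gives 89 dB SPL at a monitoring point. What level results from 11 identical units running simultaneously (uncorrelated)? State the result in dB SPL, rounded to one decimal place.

99.4 dB SPL

With 11 equal, uncorrelated contributions the intensity is 11× that of one unit, giving a rise of 10·log₁₀ 11.
L_total = 89 + 10·log₁₀(11) = 89 + 10.414 = 99.41 dB SPL.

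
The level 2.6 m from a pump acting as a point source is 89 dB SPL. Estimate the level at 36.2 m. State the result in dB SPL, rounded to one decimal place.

66.1 dB SPL

Spherical spreading from a point source gives a 20·log₁₀(r₂/r₁) drop.
L₂ = 89 − 20·log₁₀(36.2/2.6) = 89 − 22.875 = 66.13 dB SPL.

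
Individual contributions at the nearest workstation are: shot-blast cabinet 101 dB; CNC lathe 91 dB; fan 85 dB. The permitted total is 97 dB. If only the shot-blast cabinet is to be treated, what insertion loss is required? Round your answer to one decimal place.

Fixed contribution from the other sources: Σ 10^(L/10) = 10^(91/10) + 10^(85/10) = 1.575e+09 (91.97 dB).
To meet 97 dB overall, the treated shot-blast cabinet may contribute at most 10^(97/10) − 1.575e+09 = 3.437e+09, i.e. 95.36 dB.
Required insertion loss = 101 − 95.36 = 5.64 dB.

5.6 dB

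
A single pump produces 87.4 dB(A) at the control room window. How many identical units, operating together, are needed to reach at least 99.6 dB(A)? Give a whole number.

17

Need L₁ + 10·log₁₀ N ≥ 99.6, i.e. log₁₀ N ≥ 1.22.
N ≥ 10^(12.2/10) = 16.596, so N = 17.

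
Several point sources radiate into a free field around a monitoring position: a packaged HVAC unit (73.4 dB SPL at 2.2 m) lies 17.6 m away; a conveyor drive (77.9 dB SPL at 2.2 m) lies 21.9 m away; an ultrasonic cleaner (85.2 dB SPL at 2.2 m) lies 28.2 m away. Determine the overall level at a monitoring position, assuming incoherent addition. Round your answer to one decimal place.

64.7 dB SPL

First find each source's level at the receiver (point-source: −20·log₁₀(r/r_ref)), then combine on an intensity basis.
packaged HVAC unit: 73.4 − 20·log₁₀(17.6/2.2) = 73.4 − 18.06 = 55.34 dB SPL.
conveyor drive: 77.9 − 20·log₁₀(21.9/2.2) = 77.9 − 19.96 = 57.94 dB SPL.
ultrasonic cleaner: 85.2 − 20·log₁₀(28.2/2.2) = 85.2 − 22.16 = 63.04 dB SPL.
Σ 10^(L/10) = 2.979e+06 → L_total = 10·log₁₀(2.979e+06) = 64.74 dB SPL.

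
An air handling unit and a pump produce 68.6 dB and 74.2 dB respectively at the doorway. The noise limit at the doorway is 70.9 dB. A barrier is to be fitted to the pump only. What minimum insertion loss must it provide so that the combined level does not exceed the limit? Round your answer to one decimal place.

Everything except the pump sums to 10^(68.6/10) = 7.244e+06 in linear terms, 68.60 dB.
The limit corresponds to 10^(70.9/10) = 1.230e+07; subtracting the fixed part leaves 5.058e+06 for the pump, i.e. 67.04 dB.
Required insertion loss = 74.2 − 67.04 = 7.16 dB.

7.2 dB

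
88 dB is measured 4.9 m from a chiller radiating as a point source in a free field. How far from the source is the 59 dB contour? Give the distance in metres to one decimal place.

138.1 m

Point-source spreading drops the level by 20·log₁₀(r₂/r₁); inverting, r₂/r₁ = 10^(ΔL/20).
r₂ = 4.9·10^((88−59)/20) = 4.9·10^(29.0/20) = 138.10 m.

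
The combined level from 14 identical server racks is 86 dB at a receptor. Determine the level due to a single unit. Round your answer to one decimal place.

14 equal contributions raise the level by 10·log₁₀ 14 = 11.461 dB, so each unit alone gives 86 − 11.461.

74.5 dB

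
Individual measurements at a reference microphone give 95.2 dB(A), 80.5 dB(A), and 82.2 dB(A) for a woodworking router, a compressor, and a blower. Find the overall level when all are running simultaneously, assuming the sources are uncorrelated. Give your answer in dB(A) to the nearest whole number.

96 dB(A)

For uncorrelated sources the intensities add, so convert each level to linear form, sum, and take 10·log₁₀ of the total.
Σ 10^(L/10) = 10^(95.2/10) + 10^(80.5/10) + 10^(82.2/10) = 3.589e+09.
L_total = 10·log₁₀(3.589e+09) = 95.55 dB(A).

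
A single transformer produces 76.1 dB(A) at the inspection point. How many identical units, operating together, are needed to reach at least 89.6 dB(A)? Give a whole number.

The shortfall is 89.6 − 76.1 = 13.5 dB, and N units add 10·log₁₀ N, so need 10·log₁₀ N ≥ 13.5.
N ≥ 10^(13.5/10) = 22.387, so N = 23.

23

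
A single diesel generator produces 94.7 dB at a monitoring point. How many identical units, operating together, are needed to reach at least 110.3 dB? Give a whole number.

The shortfall is 110.3 − 94.7 = 15.6 dB, and N units add 10·log₁₀ N, so need 10·log₁₀ N ≥ 15.6.
N ≥ 10^(15.6/10) = 36.308, so N = 37.

37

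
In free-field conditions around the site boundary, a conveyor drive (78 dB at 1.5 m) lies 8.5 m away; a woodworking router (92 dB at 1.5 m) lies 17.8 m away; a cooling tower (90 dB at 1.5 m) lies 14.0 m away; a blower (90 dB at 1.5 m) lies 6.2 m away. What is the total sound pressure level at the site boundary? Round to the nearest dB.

Apply inverse-square spreading to bring every level to the receiver, then sum 10^(L/10).
conveyor drive: 78 − 20·log₁₀(8.5/1.5) = 78 − 15.07 = 62.93 dB.
woodworking router: 92 − 20·log₁₀(17.8/1.5) = 92 − 21.49 = 70.51 dB.
cooling tower: 90 − 20·log₁₀(14.0/1.5) = 90 − 19.40 = 70.60 dB.
blower: 90 − 20·log₁₀(6.2/1.5) = 90 − 12.33 = 77.67 dB.
Σ 10^(L/10) = 8.323e+07 → L_total = 10·log₁₀(8.323e+07) = 79.20 dB.

79 dB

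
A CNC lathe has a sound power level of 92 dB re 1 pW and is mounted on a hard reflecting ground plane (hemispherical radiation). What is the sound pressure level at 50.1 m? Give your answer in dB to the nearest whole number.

50 dB

L_p = L_w − 10·log₁₀(2π·r²) with r = 50.1 m.
2π·r² = 1.577e+04 m², 10·log₁₀ of that is 41.979 dB.
L_p = 92 − 41.979 = 50.02 dB.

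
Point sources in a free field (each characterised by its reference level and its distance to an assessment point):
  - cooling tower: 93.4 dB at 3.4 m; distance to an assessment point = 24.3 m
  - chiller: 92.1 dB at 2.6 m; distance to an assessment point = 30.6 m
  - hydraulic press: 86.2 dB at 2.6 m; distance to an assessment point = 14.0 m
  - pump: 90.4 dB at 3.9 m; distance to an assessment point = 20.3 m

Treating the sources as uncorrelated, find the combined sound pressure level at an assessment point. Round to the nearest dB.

80 dB

First find each source's level at the receiver (point-source: −20·log₁₀(r/r_ref)), then combine on an intensity basis.
cooling tower: 93.4 − 20·log₁₀(24.3/3.4) = 93.4 − 17.08 = 76.32 dB.
chiller: 92.1 − 20·log₁₀(30.6/2.6) = 92.1 − 21.41 = 70.69 dB.
hydraulic press: 86.2 − 20·log₁₀(14.0/2.6) = 86.2 − 14.62 = 71.58 dB.
pump: 90.4 − 20·log₁₀(20.3/3.9) = 90.4 − 14.33 = 76.07 dB.
Σ 10^(L/10) = 1.094e+08 → L_total = 10·log₁₀(1.094e+08) = 80.39 dB.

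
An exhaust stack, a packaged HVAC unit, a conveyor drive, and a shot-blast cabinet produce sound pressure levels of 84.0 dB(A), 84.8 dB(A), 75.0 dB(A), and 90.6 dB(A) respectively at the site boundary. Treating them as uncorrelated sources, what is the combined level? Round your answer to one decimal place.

Incoherent sources combine by intensity addition: L_total = 10·log₁₀(Σ 10^(L_i/10)).
Σ 10^(L/10) = 10^(84.0/10) + 10^(84.8/10) + 10^(75.0/10) + 10^(90.6/10) = 1.733e+09.
L_total = 10·log₁₀(1.733e+09) = 92.39 dB(A).

92.4 dB(A)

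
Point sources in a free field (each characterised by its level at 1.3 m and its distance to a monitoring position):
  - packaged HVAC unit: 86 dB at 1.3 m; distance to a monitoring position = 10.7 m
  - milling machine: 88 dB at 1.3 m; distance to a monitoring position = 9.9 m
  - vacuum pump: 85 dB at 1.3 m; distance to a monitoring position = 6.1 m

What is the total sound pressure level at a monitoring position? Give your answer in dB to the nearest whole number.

75 dB

Propagate each source to the receiver with L = L_ref − 20·log₁₀(r/r_ref), then add intensities.
packaged HVAC unit: 86 − 20·log₁₀(10.7/1.3) = 86 − 18.31 = 67.69 dB.
milling machine: 88 − 20·log₁₀(9.9/1.3) = 88 − 17.63 = 70.37 dB.
vacuum pump: 85 − 20·log₁₀(6.1/1.3) = 85 − 13.43 = 71.57 dB.
Σ 10^(L/10) = 3.112e+07 → L_total = 10·log₁₀(3.112e+07) = 74.93 dB.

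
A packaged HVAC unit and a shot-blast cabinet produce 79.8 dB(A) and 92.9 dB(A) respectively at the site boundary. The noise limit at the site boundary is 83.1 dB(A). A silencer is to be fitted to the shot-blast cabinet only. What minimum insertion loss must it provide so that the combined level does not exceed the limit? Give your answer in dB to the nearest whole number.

13 dB

The untreated sources together contribute 10^(79.8/10) = 9.550e+07, i.e. 79.80 dB(A).
To meet 83.1 dB(A) overall, the treated shot-blast cabinet may contribute at most 10^(83.1/10) − 9.550e+07 = 1.087e+08, i.e. 80.36 dB(A).
Required insertion loss = 92.9 − 80.36 = 12.54 dB.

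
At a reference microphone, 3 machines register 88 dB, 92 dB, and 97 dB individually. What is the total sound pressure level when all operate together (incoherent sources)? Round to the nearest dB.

99 dB

For uncorrelated sources the intensities add, so convert each level to linear form, sum, and take 10·log₁₀ of the total.
Σ 10^(L/10) = 10^(88/10) + 10^(92/10) + 10^(97/10) = 7.228e+09.
L_total = 10·log₁₀(7.228e+09) = 98.59 dB.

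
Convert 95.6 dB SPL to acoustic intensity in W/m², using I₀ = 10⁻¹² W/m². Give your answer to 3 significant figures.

0.00363 W/m²

L = 10·log₁₀(I/I₀) ⇒ I = I₀·10^(L/10) = 10⁻¹² × 10^9.56.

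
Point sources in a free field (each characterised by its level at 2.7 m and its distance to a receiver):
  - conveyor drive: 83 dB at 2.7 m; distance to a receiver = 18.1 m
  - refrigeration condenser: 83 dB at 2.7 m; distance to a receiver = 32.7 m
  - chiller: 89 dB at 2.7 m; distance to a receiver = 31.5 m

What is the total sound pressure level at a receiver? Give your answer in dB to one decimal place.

Propagate each source to the receiver with L = L_ref − 20·log₁₀(r/r_ref), then add intensities.
conveyor drive: 83 − 20·log₁₀(18.1/2.7) = 83 − 16.53 = 66.47 dB.
refrigeration condenser: 83 − 20·log₁₀(32.7/2.7) = 83 − 21.66 = 61.34 dB.
chiller: 89 − 20·log₁₀(31.5/2.7) = 89 − 21.34 = 67.66 dB.
Σ 10^(L/10) = 1.164e+07 → L_total = 10·log₁₀(1.164e+07) = 70.66 dB.

70.7 dB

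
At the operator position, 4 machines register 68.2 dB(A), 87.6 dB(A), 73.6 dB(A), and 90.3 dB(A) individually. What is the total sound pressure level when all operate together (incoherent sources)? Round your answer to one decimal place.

92.2 dB(A)

For uncorrelated sources the intensities add, so convert each level to linear form, sum, and take 10·log₁₀ of the total.
Σ 10^(L/10) = 10^(68.2/10) + 10^(87.6/10) + 10^(73.6/10) + 10^(90.3/10) = 1.676e+09.
L_total = 10·log₁₀(1.676e+09) = 92.24 dB(A).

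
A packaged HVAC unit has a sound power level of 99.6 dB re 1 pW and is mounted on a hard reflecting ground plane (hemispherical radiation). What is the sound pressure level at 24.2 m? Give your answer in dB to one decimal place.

63.9 dB

Free-field hemispherical radiation: L_p = L_w − 10·log₁₀(2π·r²), r = 24.2 m.
2π·r² = 3680 m², 10·log₁₀ of that is 35.658 dB.
L_p = 99.6 − 35.658 = 63.94 dB.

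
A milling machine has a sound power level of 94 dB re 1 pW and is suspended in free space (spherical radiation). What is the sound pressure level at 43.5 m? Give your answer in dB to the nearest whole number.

L_p = L_w − 10·log₁₀(4π·r²) with r = 43.5 m.
4π·r² = 2.378e+04 m², 10·log₁₀ of that is 43.762 dB.
L_p = 94 − 43.762 = 50.24 dB.

50 dB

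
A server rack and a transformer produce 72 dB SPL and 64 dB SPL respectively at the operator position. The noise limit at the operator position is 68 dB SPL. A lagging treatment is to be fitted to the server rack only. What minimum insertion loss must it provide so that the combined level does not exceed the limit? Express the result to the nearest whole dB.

6 dB

The untreated sources together contribute 10^(64/10) = 2.512e+06, i.e. 64.00 dB SPL.
The limit corresponds to 10^(68/10) = 6.310e+06; subtracting the fixed part leaves 3.798e+06 for the server rack, i.e. 65.80 dB SPL.
So the server rack must be reduced from 72 to 65.80 dB SPL: IL = 6.20 dB.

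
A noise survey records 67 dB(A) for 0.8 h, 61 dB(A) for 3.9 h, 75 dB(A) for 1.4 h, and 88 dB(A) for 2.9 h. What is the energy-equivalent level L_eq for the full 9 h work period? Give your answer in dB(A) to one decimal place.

The energy average is taken in the linear domain: L_eq = 10·log₁₀[(Σ tᵢ·10^(Lᵢ/10))/T], T = 9 h.
Σ tᵢ·10^(Lᵢ/10) = 0.8·10^(67/10) + 3.9·10^(61/10) + 1.4·10^(75/10) + 2.9·10^(88/10) = 1.883e+09.
L_eq = 10·log₁₀(1.883e+09/9) = 83.21 dB(A).

83.2 dB(A)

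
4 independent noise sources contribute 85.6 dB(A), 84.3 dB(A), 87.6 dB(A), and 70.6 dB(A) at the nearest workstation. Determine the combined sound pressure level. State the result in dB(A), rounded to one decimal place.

90.9 dB(A)

Incoherent sources combine by intensity addition: L_total = 10·log₁₀(Σ 10^(L_i/10)).
Σ 10^(L/10) = 10^(85.6/10) + 10^(84.3/10) + 10^(87.6/10) + 10^(70.6/10) = 1.219e+09.
L_total = 10·log₁₀(1.219e+09) = 90.86 dB(A).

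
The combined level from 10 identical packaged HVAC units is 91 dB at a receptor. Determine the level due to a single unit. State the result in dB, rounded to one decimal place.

Dividing the total intensity by 10 lowers the level by 10·log₁₀ 10 = 10.000 dB: L₁ = 91 − 10.000.

81.0 dB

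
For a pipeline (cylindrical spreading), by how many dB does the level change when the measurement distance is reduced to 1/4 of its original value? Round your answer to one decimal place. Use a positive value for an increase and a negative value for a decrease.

With cylindrical spreading the level changes by −10·log₁₀(r₂/r₁).
ΔL = −10·log₁₀(0.25) = +6.02 dB.

+6.0 dB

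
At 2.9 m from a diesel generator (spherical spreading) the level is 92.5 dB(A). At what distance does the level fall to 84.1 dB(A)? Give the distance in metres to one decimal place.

The 8.4 dB drop corresponds to a distance ratio of 10^(8.4/20) for a point source.
r₂ = 2.9·10^((92.5−84.1)/20) = 2.9·10^(8.4/20) = 7.63 m.

7.6 m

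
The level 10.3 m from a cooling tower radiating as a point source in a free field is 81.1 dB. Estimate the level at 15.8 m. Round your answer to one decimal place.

77.4 dB

Spherical spreading from a point source gives a 20·log₁₀(r₂/r₁) drop.
L₂ = 81.1 − 20·log₁₀(15.8/10.3) = 81.1 − 3.716 = 77.38 dB.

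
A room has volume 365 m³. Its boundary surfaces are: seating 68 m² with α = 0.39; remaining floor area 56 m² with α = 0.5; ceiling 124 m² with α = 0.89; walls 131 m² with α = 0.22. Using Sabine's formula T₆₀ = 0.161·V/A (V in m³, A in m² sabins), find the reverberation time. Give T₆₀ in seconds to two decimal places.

0.30 s

Total absorption A = 68·0.39 + 56·0.5 + 124·0.89 + 131·0.22 = 193.70 m² sabins.
T₆₀ = 0.161·V/A = 0.161·365/193.70 = 0.303 s.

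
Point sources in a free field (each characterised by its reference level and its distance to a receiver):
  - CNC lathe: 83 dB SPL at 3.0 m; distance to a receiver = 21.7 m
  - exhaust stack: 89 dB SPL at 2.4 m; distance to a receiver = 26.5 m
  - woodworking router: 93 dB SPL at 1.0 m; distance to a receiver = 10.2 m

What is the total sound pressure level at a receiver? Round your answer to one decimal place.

Apply inverse-square spreading to bring every level to the receiver, then sum 10^(L/10).
CNC lathe: 83 − 20·log₁₀(21.7/3.0) = 83 − 17.19 = 65.81 dB SPL.
exhaust stack: 89 − 20·log₁₀(26.5/2.4) = 89 − 20.86 = 68.14 dB SPL.
woodworking router: 93 − 20·log₁₀(10.2/1.0) = 93 − 20.17 = 72.83 dB SPL.
Σ 10^(L/10) = 2.951e+07 → L_total = 10·log₁₀(2.951e+07) = 74.70 dB SPL.

74.7 dB SPL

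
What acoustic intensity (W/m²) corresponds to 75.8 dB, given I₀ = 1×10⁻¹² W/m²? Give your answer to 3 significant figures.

L = 10·log₁₀(I/I₀) ⇒ I = I₀·10^(L/10) = 10⁻¹² × 10^7.58.

3.80e-05 W/m²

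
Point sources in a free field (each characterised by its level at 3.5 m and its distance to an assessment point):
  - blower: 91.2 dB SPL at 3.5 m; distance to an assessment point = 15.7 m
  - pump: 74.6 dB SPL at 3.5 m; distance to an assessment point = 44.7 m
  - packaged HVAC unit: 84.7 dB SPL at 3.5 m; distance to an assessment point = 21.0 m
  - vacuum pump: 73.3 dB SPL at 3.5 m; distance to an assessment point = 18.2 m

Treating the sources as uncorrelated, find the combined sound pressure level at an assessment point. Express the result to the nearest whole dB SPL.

Propagate each source to the receiver with L = L_ref − 20·log₁₀(r/r_ref), then add intensities.
blower: 91.2 − 20·log₁₀(15.7/3.5) = 91.2 − 13.04 = 78.16 dB SPL.
pump: 74.6 − 20·log₁₀(44.7/3.5) = 74.6 − 22.12 = 52.48 dB SPL.
packaged HVAC unit: 84.7 − 20·log₁₀(21.0/3.5) = 84.7 − 15.56 = 69.14 dB SPL.
vacuum pump: 73.3 − 20·log₁₀(18.2/3.5) = 73.3 − 14.32 = 58.98 dB SPL.
Σ 10^(L/10) = 7.468e+07 → L_total = 10·log₁₀(7.468e+07) = 78.73 dB SPL.

79 dB SPL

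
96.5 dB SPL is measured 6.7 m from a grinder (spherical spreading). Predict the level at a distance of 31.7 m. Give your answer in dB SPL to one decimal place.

Point-source attenuation: ΔL = 20·log₁₀(r₂/r₁) = 20·log₁₀(31.7/6.7) = 13.500 dB.
L₂ = 96.5 − 20·log₁₀(31.7/6.7) = 96.5 − 13.500 = 83.00 dB SPL.

83.0 dB SPL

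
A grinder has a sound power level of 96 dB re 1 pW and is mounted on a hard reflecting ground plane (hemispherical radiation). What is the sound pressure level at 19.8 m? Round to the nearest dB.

The power spreads over a hemisphere of area 2π·r², so L_p = L_w − 10·log₁₀(2π·r²).
2π·r² = 2463 m², 10·log₁₀ of that is 33.915 dB.
L_p = 96 − 33.915 = 62.08 dB.

62 dB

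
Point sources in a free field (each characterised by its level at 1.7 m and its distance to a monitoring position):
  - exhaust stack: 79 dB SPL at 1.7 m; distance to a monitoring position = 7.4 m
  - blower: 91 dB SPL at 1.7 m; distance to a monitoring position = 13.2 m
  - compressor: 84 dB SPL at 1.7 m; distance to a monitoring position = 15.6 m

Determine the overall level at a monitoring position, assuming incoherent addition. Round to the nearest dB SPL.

74 dB SPL

First find each source's level at the receiver (point-source: −20·log₁₀(r/r_ref)), then combine on an intensity basis.
exhaust stack: 79 − 20·log₁₀(7.4/1.7) = 79 − 12.78 = 66.22 dB SPL.
blower: 91 − 20·log₁₀(13.2/1.7) = 91 − 17.80 = 73.20 dB SPL.
compressor: 84 − 20·log₁₀(15.6/1.7) = 84 − 19.25 = 64.75 dB SPL.
Σ 10^(L/10) = 2.806e+07 → L_total = 10·log₁₀(2.806e+07) = 74.48 dB SPL.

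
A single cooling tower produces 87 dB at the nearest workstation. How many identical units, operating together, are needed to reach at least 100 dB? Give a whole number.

20

Need L₁ + 10·log₁₀ N ≥ 100, i.e. log₁₀ N ≥ 1.30.
N ≥ 10^(13.0/10) = 19.953, so N = 20.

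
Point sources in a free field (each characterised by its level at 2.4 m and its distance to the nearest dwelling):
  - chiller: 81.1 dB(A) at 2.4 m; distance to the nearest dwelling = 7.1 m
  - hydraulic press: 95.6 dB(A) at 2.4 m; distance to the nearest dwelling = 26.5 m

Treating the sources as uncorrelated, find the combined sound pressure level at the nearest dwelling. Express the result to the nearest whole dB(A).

First find each source's level at the receiver (point-source: −20·log₁₀(r/r_ref)), then combine on an intensity basis.
chiller: 81.1 − 20·log₁₀(7.1/2.4) = 81.1 − 9.42 = 71.68 dB(A).
hydraulic press: 95.6 − 20·log₁₀(26.5/2.4) = 95.6 − 20.86 = 74.74 dB(A).
Σ 10^(L/10) = 4.450e+07 → L_total = 10·log₁₀(4.450e+07) = 76.48 dB(A).

76 dB(A)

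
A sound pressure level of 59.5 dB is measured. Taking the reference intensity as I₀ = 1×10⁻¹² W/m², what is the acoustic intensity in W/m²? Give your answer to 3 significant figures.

I/I₀ = 10^(59.5/10) = 8.913e+05, so I = 8.913e+05 × 10⁻¹² W/m².

8.91e-07 W/m²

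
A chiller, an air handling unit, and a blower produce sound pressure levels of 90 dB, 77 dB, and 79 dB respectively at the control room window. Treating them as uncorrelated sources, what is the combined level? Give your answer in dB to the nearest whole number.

For uncorrelated sources the intensities add, so convert each level to linear form, sum, and take 10·log₁₀ of the total.
Σ 10^(L/10) = 10^(90/10) + 10^(77/10) + 10^(79/10) = 1.130e+09.
L_total = 10·log₁₀(1.130e+09) = 90.53 dB.

91 dB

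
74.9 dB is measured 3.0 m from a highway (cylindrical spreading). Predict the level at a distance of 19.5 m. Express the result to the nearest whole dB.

Line-source attenuation: ΔL = 10·log₁₀(r₂/r₁) = 10·log₁₀(19.5/3.0) = 8.129 dB.
L₂ = 74.9 − 10·log₁₀(19.5/3.0) = 74.9 − 8.129 = 66.77 dB.

67 dB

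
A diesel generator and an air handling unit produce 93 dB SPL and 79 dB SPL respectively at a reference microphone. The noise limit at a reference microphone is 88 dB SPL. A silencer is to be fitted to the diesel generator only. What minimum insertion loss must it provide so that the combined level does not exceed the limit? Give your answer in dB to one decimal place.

5.6 dB

The untreated sources together contribute 10^(79/10) = 7.943e+07, i.e. 79.00 dB SPL.
To meet 88 dB SPL overall, the treated diesel generator may contribute at most 10^(88/10) − 7.943e+07 = 5.515e+08, i.e. 87.42 dB SPL.
So the diesel generator must be reduced from 93 to 87.42 dB SPL: IL = 5.58 dB.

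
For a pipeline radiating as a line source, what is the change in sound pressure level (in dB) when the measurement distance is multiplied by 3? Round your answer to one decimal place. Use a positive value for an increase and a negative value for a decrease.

-4.8 dB

Line-source spreading: ΔL = −10·log₁₀(r₂/r₁).
ΔL = −10·log₁₀(3) = -4.77 dB.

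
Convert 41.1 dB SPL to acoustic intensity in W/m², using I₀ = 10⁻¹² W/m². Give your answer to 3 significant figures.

I = I₀·10^(L/10) = 10⁻¹² × 10^(41.1/10) = 10^(-7.890).

1.29e-08 W/m²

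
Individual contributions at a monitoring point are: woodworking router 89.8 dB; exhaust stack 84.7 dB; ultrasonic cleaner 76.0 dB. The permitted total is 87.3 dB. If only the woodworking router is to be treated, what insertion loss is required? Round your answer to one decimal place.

6.7 dB

Fixed contribution from the other sources: Σ 10^(L/10) = 10^(84.7/10) + 10^(76.0/10) = 3.349e+08 (85.25 dB).
The limit corresponds to 10^(87.3/10) = 5.370e+08; subtracting the fixed part leaves 2.021e+08 for the woodworking router, i.e. 83.06 dB.
So the woodworking router must be reduced from 89.8 to 83.06 dB: IL = 6.74 dB.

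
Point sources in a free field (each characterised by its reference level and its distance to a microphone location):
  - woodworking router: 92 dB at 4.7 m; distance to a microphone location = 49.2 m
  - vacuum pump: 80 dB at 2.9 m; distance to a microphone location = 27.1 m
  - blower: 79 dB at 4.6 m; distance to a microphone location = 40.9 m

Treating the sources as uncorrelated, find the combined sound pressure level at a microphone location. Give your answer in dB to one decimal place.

72.2 dB

First find each source's level at the receiver (point-source: −20·log₁₀(r/r_ref)), then combine on an intensity basis.
woodworking router: 92 − 20·log₁₀(49.2/4.7) = 92 − 20.40 = 71.60 dB.
vacuum pump: 80 − 20·log₁₀(27.1/2.9) = 80 − 19.41 = 60.59 dB.
blower: 79 − 20·log₁₀(40.9/4.6) = 79 − 18.98 = 60.02 dB.
Σ 10^(L/10) = 1.661e+07 → L_total = 10·log₁₀(1.661e+07) = 72.20 dB.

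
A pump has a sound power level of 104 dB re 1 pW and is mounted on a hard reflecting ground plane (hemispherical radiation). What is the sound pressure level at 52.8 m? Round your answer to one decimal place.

Free-field hemispherical radiation: L_p = L_w − 10·log₁₀(2π·r²), r = 52.8 m.
2π·r² = 1.752e+04 m², 10·log₁₀ of that is 42.434 dB.
L_p = 104 − 42.434 = 61.57 dB.

61.6 dB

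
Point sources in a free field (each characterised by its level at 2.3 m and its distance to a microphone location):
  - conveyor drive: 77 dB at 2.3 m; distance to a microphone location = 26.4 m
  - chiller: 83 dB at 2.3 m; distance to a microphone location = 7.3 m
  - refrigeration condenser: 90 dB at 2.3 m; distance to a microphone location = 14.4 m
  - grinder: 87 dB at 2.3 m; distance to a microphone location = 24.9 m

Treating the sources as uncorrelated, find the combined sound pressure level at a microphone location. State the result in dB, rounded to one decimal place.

77.0 dB

Apply inverse-square spreading to bring every level to the receiver, then sum 10^(L/10).
conveyor drive: 77 − 20·log₁₀(26.4/2.3) = 77 − 21.20 = 55.80 dB.
chiller: 83 − 20·log₁₀(7.3/2.3) = 83 − 10.03 = 72.97 dB.
refrigeration condenser: 90 − 20·log₁₀(14.4/2.3) = 90 − 15.93 = 74.07 dB.
grinder: 87 − 20·log₁₀(24.9/2.3) = 87 − 20.69 = 66.31 dB.
Σ 10^(L/10) = 4.997e+07 → L_total = 10·log₁₀(4.997e+07) = 76.99 dB.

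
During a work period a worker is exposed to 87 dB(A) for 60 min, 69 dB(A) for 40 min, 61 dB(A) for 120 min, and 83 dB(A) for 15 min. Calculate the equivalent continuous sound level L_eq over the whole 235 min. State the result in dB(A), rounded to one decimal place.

The energy average is taken in the linear domain: L_eq = 10·log₁₀[(Σ tᵢ·10^(Lᵢ/10))/T], T = 235 min.
Σ tᵢ·10^(Lᵢ/10) = 60·10^(87/10) + 40·10^(69/10) + 120·10^(61/10) + 15·10^(83/10) = 3.353e+10.
L_eq = 10·log₁₀(3.353e+10/235) = 81.54 dB(A).

81.5 dB(A)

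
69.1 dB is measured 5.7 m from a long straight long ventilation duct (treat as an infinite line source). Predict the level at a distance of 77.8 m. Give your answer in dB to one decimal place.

Line-source attenuation: ΔL = 10·log₁₀(r₂/r₁) = 10·log₁₀(77.8/5.7) = 11.351 dB.
L₂ = 69.1 − 10·log₁₀(77.8/5.7) = 69.1 − 11.351 = 57.75 dB.

57.7 dB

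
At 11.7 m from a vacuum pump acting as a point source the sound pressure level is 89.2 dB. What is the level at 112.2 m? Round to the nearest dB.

For a point source, L₂ = L₁ − 20·log₁₀(r₂/r₁).
L₂ = 89.2 − 20·log₁₀(112.2/11.7) = 89.2 − 19.636 = 69.56 dB.

70 dB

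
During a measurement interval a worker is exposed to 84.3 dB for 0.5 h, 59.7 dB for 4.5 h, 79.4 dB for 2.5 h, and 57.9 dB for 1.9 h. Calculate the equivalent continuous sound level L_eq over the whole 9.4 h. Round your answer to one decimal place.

Weight each interval's intensity by its duration and average over T = 9.4 h:
Σ tᵢ·10^(Lᵢ/10) = 0.5·10^(84.3/10) + 4.5·10^(59.7/10) + 2.5·10^(79.4/10) + 1.9·10^(57.9/10) = 3.577e+08.
L_eq = 10·log₁₀(3.577e+08/9.4) = 75.80 dB.

75.8 dB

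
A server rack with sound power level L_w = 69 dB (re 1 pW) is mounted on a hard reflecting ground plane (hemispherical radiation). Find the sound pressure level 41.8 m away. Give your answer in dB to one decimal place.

Free-field hemispherical radiation: L_p = L_w − 10·log₁₀(2π·r²), r = 41.8 m.
2π·r² = 1.098e+04 m², 10·log₁₀ of that is 40.405 dB.
L_p = 69 − 40.405 = 28.59 dB.

28.6 dB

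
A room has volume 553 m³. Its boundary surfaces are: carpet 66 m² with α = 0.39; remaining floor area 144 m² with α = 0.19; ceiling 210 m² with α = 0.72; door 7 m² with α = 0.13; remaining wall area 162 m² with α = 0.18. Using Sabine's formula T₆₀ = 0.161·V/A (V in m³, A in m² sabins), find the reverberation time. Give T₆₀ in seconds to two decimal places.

0.38 s

Summing Sᵢαᵢ: 66·0.39 + 144·0.19 + 210·0.72 + 7·0.13 + 162·0.18 = 234.37 m².
T₆₀ = 0.161 × 553 / 234.37 = 0.380 s.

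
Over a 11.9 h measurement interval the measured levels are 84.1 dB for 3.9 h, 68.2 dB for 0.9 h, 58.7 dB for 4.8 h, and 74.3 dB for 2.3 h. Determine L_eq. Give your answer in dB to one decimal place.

L_eq = 10·log₁₀[(1/T)·Σ tᵢ·10^(Lᵢ/10)] with T = 11.9 h.
Σ tᵢ·10^(Lᵢ/10) = 3.9·10^(84.1/10) + 0.9·10^(68.2/10) + 4.8·10^(58.7/10) + 2.3·10^(74.3/10) = 1.074e+09.
L_eq = 10·log₁₀(1.074e+09/11.9) = 79.55 dB.

79.6 dB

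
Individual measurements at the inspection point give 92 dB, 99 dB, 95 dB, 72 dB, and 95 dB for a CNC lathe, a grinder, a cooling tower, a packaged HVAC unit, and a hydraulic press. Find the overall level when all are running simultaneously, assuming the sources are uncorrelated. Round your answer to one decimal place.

For uncorrelated sources the intensities add, so convert each level to linear form, sum, and take 10·log₁₀ of the total.
Σ 10^(L/10) = 10^(92/10) + 10^(99/10) + 10^(95/10) + 10^(72/10) + 10^(95/10) = 1.587e+10.
L_total = 10·log₁₀(1.587e+10) = 102.01 dB.

102.0 dB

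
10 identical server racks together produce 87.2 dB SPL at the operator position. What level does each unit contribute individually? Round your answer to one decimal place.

For N identical incoherent sources L_total = L₁ + 10·log₁₀ N, so L₁ = 87.2 − 10·log₁₀(10) = 87.2 − 10.000.

77.2 dB SPL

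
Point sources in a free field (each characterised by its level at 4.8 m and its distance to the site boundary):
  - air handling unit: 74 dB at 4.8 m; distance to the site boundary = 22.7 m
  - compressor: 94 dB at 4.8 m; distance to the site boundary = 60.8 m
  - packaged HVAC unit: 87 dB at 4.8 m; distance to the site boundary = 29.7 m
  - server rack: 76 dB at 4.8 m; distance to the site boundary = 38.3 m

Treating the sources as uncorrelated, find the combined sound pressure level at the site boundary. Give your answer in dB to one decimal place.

Apply inverse-square spreading to bring every level to the receiver, then sum 10^(L/10).
air handling unit: 74 − 20·log₁₀(22.7/4.8) = 74 − 13.50 = 60.50 dB.
compressor: 94 − 20·log₁₀(60.8/4.8) = 94 − 22.05 = 71.95 dB.
packaged HVAC unit: 87 − 20·log₁₀(29.7/4.8) = 87 − 15.83 = 71.17 dB.
server rack: 76 − 20·log₁₀(38.3/4.8) = 76 − 18.04 = 57.96 dB.
Σ 10^(L/10) = 3.050e+07 → L_total = 10·log₁₀(3.050e+07) = 74.84 dB.

74.8 dB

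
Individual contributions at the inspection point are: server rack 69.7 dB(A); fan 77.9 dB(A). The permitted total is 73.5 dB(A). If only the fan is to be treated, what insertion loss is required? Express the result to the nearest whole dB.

7 dB

Fixed contribution from the other source: Σ 10^(L/10) = 10^(69.7/10) = 9.333e+06 (69.70 dB(A)).
The limit corresponds to 10^(73.5/10) = 2.239e+07; subtracting the fixed part leaves 1.305e+07 for the fan, i.e. 71.16 dB(A).
Required insertion loss = 77.9 − 71.16 = 6.74 dB.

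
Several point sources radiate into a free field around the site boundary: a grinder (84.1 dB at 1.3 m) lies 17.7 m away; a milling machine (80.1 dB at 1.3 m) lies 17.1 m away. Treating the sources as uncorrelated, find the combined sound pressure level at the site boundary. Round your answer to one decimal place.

63.0 dB

Apply inverse-square spreading to bring every level to the receiver, then sum 10^(L/10).
grinder: 84.1 − 20·log₁₀(17.7/1.3) = 84.1 − 22.68 = 61.42 dB.
milling machine: 80.1 − 20·log₁₀(17.1/1.3) = 80.1 − 22.38 = 57.72 dB.
Σ 10^(L/10) = 1.978e+06 → L_total = 10·log₁₀(1.978e+06) = 62.96 dB.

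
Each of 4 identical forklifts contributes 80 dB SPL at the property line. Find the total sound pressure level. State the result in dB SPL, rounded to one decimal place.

With 4 equal, uncorrelated contributions the intensity is 4× that of one unit, giving a rise of 10·log₁₀ 4.
L_total = 80 + 10·log₁₀(4) = 80 + 6.021 = 86.02 dB SPL.

86.0 dB SPL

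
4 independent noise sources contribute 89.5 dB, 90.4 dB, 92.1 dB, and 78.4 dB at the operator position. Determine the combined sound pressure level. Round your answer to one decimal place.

95.7 dB

Incoherent sources combine by intensity addition: L_total = 10·log₁₀(Σ 10^(L_i/10)).
Σ 10^(L/10) = 10^(89.5/10) + 10^(90.4/10) + 10^(92.1/10) + 10^(78.4/10) = 3.679e+09.
L_total = 10·log₁₀(3.679e+09) = 95.66 dB.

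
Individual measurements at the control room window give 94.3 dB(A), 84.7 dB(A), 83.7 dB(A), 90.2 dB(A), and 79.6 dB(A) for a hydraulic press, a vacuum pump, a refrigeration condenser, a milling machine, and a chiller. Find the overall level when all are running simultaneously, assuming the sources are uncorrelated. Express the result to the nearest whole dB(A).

For uncorrelated sources the intensities add, so convert each level to linear form, sum, and take 10·log₁₀ of the total.
Σ 10^(L/10) = 10^(94.3/10) + 10^(84.7/10) + 10^(83.7/10) + 10^(90.2/10) + 10^(79.6/10) = 4.359e+09.
L_total = 10·log₁₀(4.359e+09) = 96.39 dB(A).

96 dB(A)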